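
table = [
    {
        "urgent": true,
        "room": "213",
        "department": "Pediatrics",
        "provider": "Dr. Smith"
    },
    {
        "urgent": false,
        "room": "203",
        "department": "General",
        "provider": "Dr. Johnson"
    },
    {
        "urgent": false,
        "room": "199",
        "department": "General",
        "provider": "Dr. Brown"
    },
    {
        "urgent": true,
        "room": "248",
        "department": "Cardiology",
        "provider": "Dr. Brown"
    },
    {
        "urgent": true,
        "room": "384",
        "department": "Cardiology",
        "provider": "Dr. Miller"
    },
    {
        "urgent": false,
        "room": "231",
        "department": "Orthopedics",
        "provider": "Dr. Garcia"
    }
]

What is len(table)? 6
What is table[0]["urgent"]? True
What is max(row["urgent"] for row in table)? True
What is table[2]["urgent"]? False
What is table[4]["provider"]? "Dr. Miller"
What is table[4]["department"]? "Cardiology"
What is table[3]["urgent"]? True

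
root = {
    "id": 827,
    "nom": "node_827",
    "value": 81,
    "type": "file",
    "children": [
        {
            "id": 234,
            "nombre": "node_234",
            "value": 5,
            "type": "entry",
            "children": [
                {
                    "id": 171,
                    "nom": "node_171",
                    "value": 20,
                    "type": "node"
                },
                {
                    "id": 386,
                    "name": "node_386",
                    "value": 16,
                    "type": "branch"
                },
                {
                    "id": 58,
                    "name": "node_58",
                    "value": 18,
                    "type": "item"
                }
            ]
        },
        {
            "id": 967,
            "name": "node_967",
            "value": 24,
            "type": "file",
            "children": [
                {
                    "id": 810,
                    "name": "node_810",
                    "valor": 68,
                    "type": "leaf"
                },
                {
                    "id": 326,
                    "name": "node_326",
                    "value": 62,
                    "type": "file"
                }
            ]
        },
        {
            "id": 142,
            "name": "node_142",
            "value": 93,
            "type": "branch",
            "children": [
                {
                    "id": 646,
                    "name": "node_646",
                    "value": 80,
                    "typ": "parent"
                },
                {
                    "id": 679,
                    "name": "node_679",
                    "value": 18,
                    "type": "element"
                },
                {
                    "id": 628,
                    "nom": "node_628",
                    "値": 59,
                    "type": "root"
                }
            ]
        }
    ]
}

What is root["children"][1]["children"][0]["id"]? 810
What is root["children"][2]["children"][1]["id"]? 679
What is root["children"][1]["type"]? "file"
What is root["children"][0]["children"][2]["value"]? 18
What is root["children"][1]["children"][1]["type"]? "file"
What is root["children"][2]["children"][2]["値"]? 59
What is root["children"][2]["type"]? "branch"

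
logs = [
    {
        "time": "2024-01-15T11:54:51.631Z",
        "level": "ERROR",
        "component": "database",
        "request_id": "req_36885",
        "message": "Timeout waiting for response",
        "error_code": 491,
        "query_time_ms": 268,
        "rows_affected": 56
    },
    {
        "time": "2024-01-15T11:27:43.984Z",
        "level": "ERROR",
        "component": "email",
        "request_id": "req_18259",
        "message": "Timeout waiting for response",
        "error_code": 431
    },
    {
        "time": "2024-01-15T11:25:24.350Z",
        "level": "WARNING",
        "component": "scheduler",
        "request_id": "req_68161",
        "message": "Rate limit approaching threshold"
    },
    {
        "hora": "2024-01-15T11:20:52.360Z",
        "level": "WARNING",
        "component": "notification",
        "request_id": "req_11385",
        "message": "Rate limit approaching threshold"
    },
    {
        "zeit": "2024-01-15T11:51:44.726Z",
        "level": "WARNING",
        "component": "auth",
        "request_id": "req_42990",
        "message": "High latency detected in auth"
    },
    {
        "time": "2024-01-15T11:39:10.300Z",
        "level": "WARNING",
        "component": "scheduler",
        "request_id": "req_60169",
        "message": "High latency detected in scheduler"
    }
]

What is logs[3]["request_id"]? "req_11385"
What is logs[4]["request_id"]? "req_42990"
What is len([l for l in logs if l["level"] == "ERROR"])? 2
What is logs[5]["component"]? "scheduler"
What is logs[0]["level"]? "ERROR"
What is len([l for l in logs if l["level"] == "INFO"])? 0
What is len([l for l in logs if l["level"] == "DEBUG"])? 0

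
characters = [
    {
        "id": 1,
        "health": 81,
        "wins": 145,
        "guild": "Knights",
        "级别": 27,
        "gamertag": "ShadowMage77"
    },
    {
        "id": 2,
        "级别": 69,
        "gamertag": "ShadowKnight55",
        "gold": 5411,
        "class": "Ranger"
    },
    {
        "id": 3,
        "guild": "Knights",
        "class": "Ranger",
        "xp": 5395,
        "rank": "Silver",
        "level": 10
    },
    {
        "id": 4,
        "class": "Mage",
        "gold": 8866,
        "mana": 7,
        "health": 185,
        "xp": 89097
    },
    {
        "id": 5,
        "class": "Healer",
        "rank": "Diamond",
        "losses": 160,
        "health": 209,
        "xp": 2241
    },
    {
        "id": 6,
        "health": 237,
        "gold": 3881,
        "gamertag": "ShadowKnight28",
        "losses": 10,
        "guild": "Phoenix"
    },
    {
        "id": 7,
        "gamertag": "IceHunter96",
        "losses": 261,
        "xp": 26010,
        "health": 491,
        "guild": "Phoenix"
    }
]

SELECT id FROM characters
[1, 2, 3, 4, 5, 6, 7]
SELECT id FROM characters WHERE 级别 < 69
[1]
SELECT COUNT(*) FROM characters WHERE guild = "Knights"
2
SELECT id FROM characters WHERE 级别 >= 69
[2]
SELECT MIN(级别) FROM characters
27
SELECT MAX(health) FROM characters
491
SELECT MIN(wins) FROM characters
145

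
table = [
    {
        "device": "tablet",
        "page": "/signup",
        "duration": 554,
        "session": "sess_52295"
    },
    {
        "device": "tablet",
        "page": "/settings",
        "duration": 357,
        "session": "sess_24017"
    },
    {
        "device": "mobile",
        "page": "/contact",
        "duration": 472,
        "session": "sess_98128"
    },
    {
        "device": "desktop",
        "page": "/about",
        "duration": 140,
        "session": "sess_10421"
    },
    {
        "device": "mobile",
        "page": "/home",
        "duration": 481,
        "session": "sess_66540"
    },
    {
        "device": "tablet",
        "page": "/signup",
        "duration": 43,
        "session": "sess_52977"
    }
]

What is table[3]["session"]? "sess_10421"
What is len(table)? 6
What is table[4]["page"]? "/home"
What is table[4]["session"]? "sess_66540"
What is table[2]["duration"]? 472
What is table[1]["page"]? "/settings"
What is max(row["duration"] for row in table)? 554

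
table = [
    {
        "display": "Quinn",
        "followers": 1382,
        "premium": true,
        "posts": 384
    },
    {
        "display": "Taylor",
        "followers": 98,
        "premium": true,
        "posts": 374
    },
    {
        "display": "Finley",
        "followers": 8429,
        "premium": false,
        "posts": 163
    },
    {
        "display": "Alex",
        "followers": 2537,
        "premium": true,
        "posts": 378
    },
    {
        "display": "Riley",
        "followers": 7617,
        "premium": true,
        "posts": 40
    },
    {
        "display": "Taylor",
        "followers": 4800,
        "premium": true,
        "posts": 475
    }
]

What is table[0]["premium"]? True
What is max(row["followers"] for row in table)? 8429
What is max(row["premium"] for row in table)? True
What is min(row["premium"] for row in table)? False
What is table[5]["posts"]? 475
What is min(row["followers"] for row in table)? 98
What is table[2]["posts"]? 163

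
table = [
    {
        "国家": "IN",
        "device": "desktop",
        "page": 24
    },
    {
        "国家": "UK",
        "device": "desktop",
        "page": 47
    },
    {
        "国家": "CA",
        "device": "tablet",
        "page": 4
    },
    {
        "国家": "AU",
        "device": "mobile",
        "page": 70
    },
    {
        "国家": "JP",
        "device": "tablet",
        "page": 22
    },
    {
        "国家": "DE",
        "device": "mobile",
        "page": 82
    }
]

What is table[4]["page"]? 22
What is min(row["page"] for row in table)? 4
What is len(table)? 6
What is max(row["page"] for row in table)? 82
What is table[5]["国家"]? "DE"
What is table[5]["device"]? "mobile"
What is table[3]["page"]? 70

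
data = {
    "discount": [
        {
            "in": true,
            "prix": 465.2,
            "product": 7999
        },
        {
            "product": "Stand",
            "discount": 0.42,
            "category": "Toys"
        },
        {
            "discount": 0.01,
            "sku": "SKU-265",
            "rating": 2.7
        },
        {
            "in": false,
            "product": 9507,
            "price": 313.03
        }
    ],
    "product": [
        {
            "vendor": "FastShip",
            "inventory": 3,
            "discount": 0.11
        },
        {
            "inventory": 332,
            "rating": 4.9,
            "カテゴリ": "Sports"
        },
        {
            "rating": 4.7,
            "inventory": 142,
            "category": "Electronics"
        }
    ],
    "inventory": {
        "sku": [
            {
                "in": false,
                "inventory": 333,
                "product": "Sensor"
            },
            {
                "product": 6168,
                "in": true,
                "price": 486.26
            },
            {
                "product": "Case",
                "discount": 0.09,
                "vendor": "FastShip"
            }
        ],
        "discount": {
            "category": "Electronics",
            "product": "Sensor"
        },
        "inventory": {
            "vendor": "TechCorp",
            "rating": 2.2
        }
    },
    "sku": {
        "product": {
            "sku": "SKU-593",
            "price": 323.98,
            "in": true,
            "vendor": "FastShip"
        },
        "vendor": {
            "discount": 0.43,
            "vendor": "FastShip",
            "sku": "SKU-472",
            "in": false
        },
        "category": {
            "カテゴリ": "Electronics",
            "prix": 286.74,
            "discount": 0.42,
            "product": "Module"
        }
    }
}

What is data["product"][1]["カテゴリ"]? "Sports"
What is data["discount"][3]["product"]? 9507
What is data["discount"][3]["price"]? 313.03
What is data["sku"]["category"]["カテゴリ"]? "Electronics"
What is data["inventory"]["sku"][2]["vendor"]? "FastShip"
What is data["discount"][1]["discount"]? 0.42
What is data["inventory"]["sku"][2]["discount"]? 0.09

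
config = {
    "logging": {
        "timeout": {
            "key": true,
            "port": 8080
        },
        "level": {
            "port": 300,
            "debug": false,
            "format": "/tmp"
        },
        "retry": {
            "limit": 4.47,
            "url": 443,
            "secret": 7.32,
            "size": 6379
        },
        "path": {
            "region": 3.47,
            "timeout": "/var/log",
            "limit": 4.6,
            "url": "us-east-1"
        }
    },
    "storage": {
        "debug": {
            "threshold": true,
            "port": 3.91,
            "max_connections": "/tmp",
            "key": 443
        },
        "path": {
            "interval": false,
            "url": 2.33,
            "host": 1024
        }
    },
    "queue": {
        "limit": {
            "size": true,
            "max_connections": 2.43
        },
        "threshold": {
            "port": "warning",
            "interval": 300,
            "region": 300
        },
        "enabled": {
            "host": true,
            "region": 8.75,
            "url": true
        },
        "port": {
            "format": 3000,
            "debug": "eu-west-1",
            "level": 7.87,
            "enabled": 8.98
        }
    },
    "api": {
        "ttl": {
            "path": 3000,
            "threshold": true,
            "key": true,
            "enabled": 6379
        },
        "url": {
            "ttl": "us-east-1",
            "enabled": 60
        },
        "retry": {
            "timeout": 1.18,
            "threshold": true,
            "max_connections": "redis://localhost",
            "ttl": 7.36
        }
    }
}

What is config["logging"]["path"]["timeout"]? "/var/log"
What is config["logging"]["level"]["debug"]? False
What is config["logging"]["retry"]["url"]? 443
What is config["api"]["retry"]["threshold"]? True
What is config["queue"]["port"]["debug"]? "eu-west-1"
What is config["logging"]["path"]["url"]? "us-east-1"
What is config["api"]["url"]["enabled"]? 60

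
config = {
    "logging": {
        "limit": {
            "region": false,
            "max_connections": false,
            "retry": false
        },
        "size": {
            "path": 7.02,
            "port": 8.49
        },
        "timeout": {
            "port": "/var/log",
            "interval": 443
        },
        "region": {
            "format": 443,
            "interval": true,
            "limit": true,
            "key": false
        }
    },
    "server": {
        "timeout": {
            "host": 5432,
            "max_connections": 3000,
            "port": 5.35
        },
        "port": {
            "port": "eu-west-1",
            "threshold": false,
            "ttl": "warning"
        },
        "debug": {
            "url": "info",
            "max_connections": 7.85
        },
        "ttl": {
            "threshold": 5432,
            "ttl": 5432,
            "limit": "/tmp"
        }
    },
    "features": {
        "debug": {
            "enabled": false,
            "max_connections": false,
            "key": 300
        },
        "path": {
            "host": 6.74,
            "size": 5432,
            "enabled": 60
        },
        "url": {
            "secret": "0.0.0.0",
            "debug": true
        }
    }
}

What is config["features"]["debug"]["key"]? 300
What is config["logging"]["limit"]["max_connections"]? False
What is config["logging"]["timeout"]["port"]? "/var/log"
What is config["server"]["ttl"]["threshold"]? 5432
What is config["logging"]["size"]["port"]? 8.49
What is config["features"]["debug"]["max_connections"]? False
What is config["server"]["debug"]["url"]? "info"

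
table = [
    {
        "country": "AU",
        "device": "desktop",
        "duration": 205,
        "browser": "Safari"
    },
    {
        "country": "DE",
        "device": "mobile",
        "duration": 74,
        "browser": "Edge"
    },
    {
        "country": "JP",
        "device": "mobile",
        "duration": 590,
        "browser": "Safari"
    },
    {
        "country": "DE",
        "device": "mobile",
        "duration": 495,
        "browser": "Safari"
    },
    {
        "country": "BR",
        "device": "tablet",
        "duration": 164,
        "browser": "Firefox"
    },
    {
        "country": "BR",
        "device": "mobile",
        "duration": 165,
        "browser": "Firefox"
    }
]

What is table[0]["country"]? "AU"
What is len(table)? 6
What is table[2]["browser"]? "Safari"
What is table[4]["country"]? "BR"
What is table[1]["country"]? "DE"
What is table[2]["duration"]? 590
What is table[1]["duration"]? 74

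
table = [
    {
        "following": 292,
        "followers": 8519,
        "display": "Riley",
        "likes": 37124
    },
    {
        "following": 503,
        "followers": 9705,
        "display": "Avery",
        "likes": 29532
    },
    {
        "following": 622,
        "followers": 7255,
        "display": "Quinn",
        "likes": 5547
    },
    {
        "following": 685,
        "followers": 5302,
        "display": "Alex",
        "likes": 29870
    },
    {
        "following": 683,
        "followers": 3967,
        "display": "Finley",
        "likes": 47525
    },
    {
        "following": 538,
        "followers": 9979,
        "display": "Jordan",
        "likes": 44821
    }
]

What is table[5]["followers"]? 9979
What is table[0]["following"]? 292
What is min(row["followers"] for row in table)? 3967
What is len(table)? 6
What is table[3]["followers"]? 5302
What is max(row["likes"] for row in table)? 47525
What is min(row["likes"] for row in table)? 5547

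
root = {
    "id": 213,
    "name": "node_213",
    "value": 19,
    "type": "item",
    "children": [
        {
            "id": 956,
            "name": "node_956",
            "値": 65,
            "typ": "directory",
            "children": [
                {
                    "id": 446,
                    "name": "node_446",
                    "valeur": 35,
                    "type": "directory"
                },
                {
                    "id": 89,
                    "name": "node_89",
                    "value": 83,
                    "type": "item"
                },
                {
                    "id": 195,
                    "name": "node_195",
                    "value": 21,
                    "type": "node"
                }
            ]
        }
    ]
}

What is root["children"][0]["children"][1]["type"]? "item"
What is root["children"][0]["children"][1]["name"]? "node_89"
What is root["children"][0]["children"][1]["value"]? 83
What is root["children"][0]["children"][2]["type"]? "node"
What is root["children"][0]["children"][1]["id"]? 89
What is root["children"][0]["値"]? 65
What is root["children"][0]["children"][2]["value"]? 21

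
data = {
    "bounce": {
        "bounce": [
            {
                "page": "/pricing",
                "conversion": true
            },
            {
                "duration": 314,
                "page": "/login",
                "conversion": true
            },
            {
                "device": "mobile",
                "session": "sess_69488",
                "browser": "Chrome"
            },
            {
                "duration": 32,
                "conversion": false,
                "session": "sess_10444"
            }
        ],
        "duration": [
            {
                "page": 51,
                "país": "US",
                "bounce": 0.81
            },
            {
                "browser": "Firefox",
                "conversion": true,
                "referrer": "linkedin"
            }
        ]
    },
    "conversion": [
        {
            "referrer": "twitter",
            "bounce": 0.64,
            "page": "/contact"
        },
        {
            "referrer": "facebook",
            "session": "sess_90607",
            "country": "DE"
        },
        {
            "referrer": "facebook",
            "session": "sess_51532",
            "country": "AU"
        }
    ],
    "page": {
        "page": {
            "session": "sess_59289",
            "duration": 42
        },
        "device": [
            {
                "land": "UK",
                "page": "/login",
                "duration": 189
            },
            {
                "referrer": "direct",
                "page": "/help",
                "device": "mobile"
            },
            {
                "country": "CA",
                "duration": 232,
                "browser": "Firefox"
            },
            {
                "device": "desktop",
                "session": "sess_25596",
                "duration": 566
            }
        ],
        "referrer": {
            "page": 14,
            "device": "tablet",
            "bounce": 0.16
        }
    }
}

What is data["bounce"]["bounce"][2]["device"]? "mobile"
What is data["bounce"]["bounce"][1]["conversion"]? True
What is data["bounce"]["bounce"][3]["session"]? "sess_10444"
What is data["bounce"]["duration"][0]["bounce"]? 0.81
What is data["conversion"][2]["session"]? "sess_51532"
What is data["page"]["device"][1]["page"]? "/help"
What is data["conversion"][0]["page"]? "/contact"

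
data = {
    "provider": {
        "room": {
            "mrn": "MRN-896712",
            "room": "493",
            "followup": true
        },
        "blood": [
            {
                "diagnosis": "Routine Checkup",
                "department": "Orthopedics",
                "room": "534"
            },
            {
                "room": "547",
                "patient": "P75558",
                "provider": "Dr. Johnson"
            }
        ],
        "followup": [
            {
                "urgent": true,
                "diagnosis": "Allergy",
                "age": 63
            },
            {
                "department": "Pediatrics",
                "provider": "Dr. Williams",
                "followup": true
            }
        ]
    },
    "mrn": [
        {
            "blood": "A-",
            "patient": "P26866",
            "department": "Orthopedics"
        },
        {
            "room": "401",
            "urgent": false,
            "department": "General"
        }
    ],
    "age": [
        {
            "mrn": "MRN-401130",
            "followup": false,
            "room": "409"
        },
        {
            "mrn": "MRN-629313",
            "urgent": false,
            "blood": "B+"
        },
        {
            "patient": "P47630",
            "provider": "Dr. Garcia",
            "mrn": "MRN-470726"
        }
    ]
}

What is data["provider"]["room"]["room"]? "493"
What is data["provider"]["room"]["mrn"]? "MRN-896712"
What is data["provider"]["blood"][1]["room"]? "547"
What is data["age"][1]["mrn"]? "MRN-629313"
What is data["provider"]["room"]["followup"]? True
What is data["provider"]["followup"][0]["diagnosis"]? "Allergy"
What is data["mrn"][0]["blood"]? "A-"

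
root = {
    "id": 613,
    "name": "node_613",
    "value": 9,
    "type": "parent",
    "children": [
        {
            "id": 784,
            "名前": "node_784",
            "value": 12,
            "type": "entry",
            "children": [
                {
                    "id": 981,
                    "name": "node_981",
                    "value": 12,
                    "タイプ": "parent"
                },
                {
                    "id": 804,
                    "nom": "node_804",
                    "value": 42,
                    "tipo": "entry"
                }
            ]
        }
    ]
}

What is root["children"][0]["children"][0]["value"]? 12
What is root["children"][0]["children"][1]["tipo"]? "entry"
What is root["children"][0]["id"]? 784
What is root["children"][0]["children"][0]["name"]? "node_981"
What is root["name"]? "node_613"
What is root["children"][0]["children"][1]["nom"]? "node_804"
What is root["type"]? "parent"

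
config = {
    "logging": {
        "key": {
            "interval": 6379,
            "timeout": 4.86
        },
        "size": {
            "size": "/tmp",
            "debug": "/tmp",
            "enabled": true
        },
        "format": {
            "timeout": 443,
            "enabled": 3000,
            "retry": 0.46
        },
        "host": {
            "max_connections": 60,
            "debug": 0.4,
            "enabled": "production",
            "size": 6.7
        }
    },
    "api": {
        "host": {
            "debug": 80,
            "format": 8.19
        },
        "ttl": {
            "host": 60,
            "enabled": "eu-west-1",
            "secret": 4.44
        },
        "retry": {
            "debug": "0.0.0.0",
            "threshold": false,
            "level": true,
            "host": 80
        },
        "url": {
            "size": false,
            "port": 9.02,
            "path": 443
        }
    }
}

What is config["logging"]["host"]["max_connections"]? 60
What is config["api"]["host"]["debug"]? 80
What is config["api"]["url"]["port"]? 9.02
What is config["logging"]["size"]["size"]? "/tmp"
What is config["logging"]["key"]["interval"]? 6379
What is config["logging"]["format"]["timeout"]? 443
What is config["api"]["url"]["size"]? False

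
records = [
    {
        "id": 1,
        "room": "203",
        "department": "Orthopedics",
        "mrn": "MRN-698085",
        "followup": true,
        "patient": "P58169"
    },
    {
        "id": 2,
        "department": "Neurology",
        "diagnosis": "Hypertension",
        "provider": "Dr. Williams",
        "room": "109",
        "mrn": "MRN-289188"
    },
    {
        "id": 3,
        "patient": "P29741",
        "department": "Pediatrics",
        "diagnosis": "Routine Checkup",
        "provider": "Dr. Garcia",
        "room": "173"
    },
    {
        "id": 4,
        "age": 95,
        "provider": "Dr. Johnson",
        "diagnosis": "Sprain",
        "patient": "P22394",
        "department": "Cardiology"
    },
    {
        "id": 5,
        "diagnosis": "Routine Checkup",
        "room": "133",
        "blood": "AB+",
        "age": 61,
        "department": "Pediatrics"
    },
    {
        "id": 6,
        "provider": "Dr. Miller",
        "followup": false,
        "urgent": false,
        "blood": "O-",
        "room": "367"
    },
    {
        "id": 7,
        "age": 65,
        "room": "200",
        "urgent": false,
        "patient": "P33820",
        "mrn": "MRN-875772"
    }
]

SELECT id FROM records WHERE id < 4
[1, 2, 3]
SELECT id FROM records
[1, 2, 3, 4, 5, 6, 7]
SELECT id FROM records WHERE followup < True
[6]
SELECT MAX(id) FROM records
7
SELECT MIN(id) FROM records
1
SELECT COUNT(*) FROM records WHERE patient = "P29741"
1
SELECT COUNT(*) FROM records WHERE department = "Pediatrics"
2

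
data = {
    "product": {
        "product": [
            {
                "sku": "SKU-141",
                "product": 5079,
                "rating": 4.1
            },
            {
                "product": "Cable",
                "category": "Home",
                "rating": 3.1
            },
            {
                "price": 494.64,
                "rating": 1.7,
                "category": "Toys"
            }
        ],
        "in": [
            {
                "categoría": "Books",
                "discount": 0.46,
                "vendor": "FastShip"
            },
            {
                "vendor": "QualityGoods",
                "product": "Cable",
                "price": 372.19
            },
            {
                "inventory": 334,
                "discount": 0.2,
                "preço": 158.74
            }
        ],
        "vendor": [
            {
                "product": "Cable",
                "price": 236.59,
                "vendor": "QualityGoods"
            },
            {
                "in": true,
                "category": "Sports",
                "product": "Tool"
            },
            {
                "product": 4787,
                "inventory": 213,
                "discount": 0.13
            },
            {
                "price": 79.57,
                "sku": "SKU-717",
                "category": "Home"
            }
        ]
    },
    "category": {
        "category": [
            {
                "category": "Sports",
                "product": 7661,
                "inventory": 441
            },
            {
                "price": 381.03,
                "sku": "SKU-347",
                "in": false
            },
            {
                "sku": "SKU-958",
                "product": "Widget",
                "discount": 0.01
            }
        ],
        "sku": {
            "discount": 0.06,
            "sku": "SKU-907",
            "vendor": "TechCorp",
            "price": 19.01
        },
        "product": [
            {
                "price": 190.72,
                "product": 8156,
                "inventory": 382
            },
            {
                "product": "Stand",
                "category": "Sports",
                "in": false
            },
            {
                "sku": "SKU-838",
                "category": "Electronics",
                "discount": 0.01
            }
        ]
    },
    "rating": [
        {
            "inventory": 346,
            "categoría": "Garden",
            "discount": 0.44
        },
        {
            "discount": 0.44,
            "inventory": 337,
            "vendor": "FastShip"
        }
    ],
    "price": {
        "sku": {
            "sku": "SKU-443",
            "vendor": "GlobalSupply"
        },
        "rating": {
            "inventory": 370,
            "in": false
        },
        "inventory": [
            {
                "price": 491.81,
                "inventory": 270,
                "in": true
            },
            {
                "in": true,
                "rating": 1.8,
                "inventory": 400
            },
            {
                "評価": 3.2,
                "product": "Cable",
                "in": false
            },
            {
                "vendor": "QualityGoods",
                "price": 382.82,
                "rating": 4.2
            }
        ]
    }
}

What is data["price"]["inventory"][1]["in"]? True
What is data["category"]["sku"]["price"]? 19.01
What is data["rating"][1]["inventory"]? 337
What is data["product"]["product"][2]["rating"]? 1.7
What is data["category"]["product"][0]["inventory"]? 382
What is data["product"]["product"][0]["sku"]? "SKU-141"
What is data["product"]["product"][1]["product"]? "Cable"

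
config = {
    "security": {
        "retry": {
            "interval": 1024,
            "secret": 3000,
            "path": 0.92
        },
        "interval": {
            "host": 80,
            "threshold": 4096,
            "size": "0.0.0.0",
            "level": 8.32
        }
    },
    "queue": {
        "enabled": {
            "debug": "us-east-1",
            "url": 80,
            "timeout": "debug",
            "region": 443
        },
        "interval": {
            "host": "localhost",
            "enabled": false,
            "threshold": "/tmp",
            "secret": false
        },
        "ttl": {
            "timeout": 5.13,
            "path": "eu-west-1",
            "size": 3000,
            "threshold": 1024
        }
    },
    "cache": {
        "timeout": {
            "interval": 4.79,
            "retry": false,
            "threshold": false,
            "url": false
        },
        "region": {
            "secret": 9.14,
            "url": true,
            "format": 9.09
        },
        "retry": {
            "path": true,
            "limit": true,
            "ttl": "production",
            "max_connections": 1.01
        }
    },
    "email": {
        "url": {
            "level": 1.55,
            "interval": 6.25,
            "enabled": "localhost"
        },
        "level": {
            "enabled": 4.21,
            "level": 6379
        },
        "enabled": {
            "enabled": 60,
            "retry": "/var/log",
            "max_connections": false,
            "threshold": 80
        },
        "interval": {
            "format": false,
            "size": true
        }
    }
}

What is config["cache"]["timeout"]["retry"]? False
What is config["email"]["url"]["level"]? 1.55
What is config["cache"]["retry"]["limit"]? True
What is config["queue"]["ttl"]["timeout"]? 5.13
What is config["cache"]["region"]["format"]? 9.09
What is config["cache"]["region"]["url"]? True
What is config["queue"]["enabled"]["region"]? 443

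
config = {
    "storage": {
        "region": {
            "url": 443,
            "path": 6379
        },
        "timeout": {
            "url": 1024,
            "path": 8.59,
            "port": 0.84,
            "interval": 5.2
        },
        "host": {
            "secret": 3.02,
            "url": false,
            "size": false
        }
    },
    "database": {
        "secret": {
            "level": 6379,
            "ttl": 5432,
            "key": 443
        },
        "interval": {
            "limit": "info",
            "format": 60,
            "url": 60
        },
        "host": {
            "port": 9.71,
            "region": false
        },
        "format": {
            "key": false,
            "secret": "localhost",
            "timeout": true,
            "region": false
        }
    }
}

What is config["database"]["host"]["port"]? 9.71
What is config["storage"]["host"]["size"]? False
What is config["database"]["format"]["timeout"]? True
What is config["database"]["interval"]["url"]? 60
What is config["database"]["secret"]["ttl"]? 5432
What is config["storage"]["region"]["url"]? 443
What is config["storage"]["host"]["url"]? False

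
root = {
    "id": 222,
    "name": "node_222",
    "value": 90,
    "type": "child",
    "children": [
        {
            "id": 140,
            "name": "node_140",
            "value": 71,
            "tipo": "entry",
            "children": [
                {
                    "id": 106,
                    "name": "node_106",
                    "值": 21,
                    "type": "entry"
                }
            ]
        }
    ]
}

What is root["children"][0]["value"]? 71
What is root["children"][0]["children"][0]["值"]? 21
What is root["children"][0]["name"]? "node_140"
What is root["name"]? "node_222"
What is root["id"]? 222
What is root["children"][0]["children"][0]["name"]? "node_106"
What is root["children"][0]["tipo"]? "entry"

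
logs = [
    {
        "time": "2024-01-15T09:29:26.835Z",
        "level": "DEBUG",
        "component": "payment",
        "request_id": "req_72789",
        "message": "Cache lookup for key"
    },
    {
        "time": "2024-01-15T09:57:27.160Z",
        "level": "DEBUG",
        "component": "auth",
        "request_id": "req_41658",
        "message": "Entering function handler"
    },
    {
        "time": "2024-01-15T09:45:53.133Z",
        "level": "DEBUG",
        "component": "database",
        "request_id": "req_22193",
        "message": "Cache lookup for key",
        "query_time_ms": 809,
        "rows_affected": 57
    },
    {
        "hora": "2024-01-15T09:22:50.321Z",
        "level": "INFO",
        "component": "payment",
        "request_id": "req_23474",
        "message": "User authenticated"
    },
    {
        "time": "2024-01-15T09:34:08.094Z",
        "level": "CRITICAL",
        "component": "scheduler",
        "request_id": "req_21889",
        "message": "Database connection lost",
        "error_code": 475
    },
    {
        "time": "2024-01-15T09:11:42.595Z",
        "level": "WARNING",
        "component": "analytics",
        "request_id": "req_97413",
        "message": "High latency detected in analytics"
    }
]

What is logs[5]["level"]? "WARNING"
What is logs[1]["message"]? "Entering function handler"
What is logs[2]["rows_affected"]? 57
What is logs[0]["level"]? "DEBUG"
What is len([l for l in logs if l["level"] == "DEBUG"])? 3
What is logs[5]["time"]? "2024-01-15T09:11:42.595Z"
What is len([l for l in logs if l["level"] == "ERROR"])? 0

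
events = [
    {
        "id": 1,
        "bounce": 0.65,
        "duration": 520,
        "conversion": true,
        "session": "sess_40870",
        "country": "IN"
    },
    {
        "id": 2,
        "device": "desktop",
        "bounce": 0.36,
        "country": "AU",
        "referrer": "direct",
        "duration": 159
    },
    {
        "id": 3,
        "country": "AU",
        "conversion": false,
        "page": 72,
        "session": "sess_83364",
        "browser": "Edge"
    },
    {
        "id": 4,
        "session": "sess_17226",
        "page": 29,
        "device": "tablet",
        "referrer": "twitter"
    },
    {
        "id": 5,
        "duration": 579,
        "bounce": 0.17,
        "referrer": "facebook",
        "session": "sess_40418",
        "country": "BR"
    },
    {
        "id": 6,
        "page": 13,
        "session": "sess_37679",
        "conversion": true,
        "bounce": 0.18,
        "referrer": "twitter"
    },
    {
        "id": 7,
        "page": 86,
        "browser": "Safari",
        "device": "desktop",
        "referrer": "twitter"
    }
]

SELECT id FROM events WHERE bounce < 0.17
[]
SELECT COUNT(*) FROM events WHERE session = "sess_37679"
1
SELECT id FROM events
[1, 2, 3, 4, 5, 6, 7]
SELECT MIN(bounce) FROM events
0.17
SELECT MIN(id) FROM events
1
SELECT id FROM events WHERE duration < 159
[]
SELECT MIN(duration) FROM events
159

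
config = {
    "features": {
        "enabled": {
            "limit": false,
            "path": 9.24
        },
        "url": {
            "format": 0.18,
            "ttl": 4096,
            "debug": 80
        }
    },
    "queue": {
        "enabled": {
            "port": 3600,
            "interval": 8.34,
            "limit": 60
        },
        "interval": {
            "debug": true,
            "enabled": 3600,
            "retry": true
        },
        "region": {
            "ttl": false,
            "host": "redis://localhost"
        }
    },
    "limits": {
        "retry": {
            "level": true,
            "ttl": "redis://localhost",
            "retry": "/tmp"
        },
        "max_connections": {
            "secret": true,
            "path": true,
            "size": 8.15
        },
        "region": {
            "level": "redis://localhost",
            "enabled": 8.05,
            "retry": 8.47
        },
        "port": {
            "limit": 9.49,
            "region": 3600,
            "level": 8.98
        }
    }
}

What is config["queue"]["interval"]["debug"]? True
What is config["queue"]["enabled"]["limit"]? 60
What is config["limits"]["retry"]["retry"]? "/tmp"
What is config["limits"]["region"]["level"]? "redis://localhost"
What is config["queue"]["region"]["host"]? "redis://localhost"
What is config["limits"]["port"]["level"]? 8.98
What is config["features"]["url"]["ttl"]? 4096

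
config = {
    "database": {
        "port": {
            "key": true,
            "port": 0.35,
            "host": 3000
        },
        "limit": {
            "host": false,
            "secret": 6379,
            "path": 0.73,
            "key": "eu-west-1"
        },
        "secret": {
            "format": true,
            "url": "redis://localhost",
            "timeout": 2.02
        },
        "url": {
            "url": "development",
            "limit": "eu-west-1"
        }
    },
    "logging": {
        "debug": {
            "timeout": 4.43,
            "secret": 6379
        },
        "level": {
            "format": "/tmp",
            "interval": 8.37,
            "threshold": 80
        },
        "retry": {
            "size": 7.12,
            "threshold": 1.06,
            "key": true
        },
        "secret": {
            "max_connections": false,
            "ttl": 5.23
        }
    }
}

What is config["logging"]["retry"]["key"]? True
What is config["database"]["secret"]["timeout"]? 2.02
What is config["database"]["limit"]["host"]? False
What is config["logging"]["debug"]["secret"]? 6379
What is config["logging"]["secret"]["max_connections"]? False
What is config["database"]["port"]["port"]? 0.35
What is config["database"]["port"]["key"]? True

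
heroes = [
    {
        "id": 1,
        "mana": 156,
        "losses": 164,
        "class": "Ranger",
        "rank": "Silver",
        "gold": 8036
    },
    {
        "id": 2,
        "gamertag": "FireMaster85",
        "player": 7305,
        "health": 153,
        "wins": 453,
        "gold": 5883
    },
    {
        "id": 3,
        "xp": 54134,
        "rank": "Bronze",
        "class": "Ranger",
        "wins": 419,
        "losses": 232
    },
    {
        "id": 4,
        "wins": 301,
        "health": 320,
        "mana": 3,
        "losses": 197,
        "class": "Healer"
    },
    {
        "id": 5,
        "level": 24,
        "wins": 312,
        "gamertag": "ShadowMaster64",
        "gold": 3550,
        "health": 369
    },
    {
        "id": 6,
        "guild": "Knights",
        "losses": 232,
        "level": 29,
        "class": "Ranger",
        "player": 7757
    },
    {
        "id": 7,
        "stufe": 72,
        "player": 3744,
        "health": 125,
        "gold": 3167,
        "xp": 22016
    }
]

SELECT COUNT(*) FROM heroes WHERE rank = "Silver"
1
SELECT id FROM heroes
[1, 2, 3, 4, 5, 6, 7]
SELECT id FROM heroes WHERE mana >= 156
[1]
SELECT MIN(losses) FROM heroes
164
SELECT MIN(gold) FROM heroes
3167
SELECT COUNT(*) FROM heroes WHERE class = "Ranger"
3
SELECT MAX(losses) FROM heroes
232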